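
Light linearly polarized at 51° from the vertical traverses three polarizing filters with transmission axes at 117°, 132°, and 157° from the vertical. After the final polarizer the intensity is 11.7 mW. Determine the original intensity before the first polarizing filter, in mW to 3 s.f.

I₁ = I₀ cos²(117° − 51°) = I₀ cos²(66°) = 0.1654 I₀.
I₂ = I₁ cos²(132° − 117°) = 0.1654 I₀ · cos²(15°) = 0.1544 I₀.
I₃ = I₂ cos²(157° − 132°) = 0.1544 I₀ · cos²(25°) = 0.1268 I₀.
So 11.7 mW = 0.1268 I₀, giving I₀ = 11.7/0.1268 = 92.28 mW.

I₀ ≈ 92.3 mW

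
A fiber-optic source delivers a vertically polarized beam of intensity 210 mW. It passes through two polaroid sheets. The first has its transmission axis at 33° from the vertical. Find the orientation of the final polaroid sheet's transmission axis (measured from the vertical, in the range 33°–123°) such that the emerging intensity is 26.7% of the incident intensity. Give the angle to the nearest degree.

θ ≈ 85°

By Malus's law, I₁ = I₀ cos²(33° − 0°) = I₀ cos²(33°) = 0.7034 I₀.
Need I₂/I₀ = 0.267, so cos²(θ − 33°) = 0.267 / 0.7034 = 0.3796.
θ − 33° = arccos(√0.3796) = 52.0°, giving θ ≈ 33 + 52.0 = 85.0°.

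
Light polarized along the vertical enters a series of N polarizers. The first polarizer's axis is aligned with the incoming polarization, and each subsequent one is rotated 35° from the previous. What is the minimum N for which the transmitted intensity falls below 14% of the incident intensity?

N = 6

First polarizer is aligned with the polarization: full transmission.
Each further stage multiplies by cos²(35°) = 0.671.
After N polarizers: T = 0.671^(N−1). Require T < 0.14 ⇒ N−1 > ln(0.14)/ln(0.671) = 4.93, so N−1 ≥ 5 and N = 6.
Check: N=6 gives T = 0.136 < 0.14; N=5 gives T = 0.2027.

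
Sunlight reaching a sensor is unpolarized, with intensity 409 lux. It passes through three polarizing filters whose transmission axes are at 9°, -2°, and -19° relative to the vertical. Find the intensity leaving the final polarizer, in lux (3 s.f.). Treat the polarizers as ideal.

I ≈ 180 lux

Unpolarized light through the first polarizer → I₁ = 409 lux/2 = 204.5 lux, polarized at 9°.
I₂ = I₁ · cos²(11°) = 204.5 · 0.9636 = 197.1 lux.
I₃ = I₂ · cos²(17°) = 197.1 · 0.9145 = 180.2 lux.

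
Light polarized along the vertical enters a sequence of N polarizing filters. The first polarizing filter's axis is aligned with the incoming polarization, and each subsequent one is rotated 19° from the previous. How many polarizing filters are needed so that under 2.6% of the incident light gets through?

N = 34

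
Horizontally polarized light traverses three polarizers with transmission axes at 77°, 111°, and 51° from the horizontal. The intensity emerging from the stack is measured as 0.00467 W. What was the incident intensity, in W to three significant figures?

I₀ ≈ 0.537 W

By Malus's law, I₁ = I₀ cos²(77° − 0°) = I₀ cos²(77°) = 0.0506 I₀.
I₂ = I₁ cos²(111° − 77°) = 0.0506 I₀ · cos²(34°) = 0.03478 I₀.
I₃ = I₂ cos²(51° − 111°) = 0.03478 I₀ · cos²(60°) = 0.008695 I₀.
So 0.00467 W = 0.008695 I₀, giving I₀ = 0.00467/0.008695 = 0.5371 W.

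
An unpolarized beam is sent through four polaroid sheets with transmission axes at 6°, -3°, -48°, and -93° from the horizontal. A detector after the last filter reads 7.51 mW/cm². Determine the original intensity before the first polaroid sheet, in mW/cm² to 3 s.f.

Unpolarized light through the first polarizer → I₁ = ½ I₀, now polarized at 6°.
I₂ = I₁ cos²(-3° − 6°) = 0.5 I₀ · cos²(9°) = 0.4878 I₀.
I₃ = I₂ cos²(-48° + 3°) = 0.4878 I₀ · cos²(45°) = 0.2439 I₀.
I₄ = I₃ cos²(-93° + 48°) = 0.2439 I₀ · cos²(45°) = 0.1219 I₀.
So 7.51 mW/cm² = 0.1219 I₀, giving I₀ = 7.51/0.1219 = 61.59 mW/cm².

I₀ ≈ 61.6 mW/cm²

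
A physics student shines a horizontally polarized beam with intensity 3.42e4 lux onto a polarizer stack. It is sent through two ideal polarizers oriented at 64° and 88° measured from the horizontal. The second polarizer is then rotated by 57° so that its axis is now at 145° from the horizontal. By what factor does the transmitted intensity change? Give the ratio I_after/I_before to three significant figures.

Before rotation:
I₁ = I₀ cos²(64° − 0°) = I₀ cos²(64°) = 0.1922 I₀.
I₂ = I₁ cos²(88° − 64°) = 0.1922 I₀ · cos²(24°) = 0.1604 I₀.
After rotation:
I₁ = I₀ cos²(64° − 0°) = I₀ cos²(64°) = 0.1922 I₀.
I₂ = I₁ cos²(145° − 64°) = 0.1922 I₀ · cos²(81°) = 0.004703 I₀.
Ratio = 0.004703 / 0.1604 = 0.02932.

I_new/I_old ≈ 0.0293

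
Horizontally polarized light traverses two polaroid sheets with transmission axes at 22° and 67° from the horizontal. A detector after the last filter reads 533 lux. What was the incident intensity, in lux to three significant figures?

I₁ = I₀ cos²(22° − 0°) = I₀ cos²(22°) = 0.8597 I₀.
I₂ = I₁ cos²(67° − 22°) = 0.8597 I₀ · cos²(45°) = 0.4298 I₀.
So 533 lux = 0.4298 I₀, giving I₀ = 533/0.4298 = 1240 lux.

I₀ ≈ 1240 lux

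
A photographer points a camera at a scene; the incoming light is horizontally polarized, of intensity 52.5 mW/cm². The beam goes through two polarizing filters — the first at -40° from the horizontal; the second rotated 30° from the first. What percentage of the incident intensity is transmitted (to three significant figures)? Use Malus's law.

By Malus's law, I₁ = 52.5 mW/cm² · cos²(40°) = 30.81 mW/cm².
I₂ = I₁ · cos²(30°) = 30.81 · 0.75 = 23.11 mW/cm².
That is 44.01% of the incident intensity.

≈ 44.0%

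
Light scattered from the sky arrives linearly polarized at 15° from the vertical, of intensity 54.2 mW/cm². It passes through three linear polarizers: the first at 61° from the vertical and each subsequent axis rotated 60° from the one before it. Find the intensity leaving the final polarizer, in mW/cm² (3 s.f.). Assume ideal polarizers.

I ≈ 1.63 mW/cm²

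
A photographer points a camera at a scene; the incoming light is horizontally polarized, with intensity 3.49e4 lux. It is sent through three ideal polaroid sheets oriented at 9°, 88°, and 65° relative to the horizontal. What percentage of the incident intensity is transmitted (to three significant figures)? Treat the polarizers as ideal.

I₁ = 3.49e4 lux · cos²(9°) = 3.405e+04 lux.
I₂ = I₁ · cos²(79°) = 3.405e+04 · 0.03641 = 1240 lux.
I₃ = I₂ · cos²(23°) = 1240 · 0.8473 = 1050 lux.
That is 3.009% of the incident intensity.

≈ 3.01%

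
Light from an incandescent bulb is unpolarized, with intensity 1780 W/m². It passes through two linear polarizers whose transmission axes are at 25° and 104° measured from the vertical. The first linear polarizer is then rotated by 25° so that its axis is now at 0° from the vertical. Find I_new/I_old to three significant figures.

I_new/I_old ≈ 1.61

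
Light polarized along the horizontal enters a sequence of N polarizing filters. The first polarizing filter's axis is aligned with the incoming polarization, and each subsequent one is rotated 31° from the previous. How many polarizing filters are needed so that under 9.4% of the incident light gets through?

N = 9

First polarizer is aligned with the polarization: full transmission.
Each further stage multiplies by cos²(31°) = 0.7347.
After N polarizers: T = 0.7347^(N−1). Require T < 0.094 ⇒ N−1 > ln(0.094)/ln(0.7347) = 7.67, so N−1 ≥ 8 and N = 9.
Check: N=9 gives T = 0.08493 < 0.094; N=8 gives T = 0.1156.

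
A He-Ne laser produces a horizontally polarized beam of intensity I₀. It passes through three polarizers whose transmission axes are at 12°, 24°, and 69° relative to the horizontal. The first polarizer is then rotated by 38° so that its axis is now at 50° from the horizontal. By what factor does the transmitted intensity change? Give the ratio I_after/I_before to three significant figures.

Before rotation:
I₁ = I₀ cos²(12° − 0°) = I₀ cos²(12°) = 0.9568 I₀.
I₂ = I₁ cos²(24° − 12°) = 0.9568 I₀ · cos²(12°) = 0.9154 I₀.
I₃ = I₂ cos²(69° − 24°) = 0.9154 I₀ · cos²(45°) = 0.4577 I₀.
After rotation:
I₁ = I₀ cos²(50° − 0°) = I₀ cos²(50°) = 0.4132 I₀.
I₂ = I₁ cos²(24° − 50°) = 0.4132 I₀ · cos²(26°) = 0.3338 I₀.
I₃ = I₂ cos²(69° − 24°) = 0.3338 I₀ · cos²(45°) = 0.1669 I₀.
Ratio = 0.1669 / 0.4577 = 0.3646.

I_new/I_old ≈ 0.365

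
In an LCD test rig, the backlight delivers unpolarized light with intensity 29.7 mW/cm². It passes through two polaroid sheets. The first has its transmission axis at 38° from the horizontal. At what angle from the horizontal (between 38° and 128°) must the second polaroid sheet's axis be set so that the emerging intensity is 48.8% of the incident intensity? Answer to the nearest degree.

Unpolarized light through the first polarizer → I₁ = ½ I₀, now polarized at 38°.
Need I₂/I₀ = 0.488, so cos²(θ − 38°) = 0.488 / 0.5 = 0.976.
θ − 38° = arccos(√0.976) = 8.9°, giving θ ≈ 38 + 8.9 = 46.9°.

θ ≈ 47°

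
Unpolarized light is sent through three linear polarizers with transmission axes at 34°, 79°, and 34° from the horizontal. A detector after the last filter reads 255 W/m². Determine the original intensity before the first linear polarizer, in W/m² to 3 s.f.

I₀ ≈ 2040 W/m²

Unpolarized light through the first polarizer → I₁ = ½ I₀, now polarized at 34°.
I₂ = I₁ cos²(79° − 34°) = 0.5 I₀ · cos²(45°) = 0.25 I₀.
I₃ = I₂ cos²(34° − 79°) = 0.25 I₀ · cos²(45°) = 0.125 I₀.
So 255 W/m² = 0.125 I₀, giving I₀ = 255/0.125 = 2040 W/m².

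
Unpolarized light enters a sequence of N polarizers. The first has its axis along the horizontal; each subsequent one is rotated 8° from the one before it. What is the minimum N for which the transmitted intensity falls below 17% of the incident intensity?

First polarizer halves the unpolarized light: factor 1/2.
Each further stage multiplies by cos²(8°) = 0.9806.
After N polarizers: T = 0.5·0.9806^(N−1). Require T < 0.17 ⇒ N−1 > ln(0.17/0.5)/ln(0.9806) = 55.16, so N−1 ≥ 56 and N = 57.
Check: N=57 gives T = 0.1672 < 0.17; N=56 gives T = 0.1705.

N = 57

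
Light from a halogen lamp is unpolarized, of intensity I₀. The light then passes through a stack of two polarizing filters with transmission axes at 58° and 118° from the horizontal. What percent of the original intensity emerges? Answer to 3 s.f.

Unpolarized light through the first polarizer → I₁ = ½ I₀, now polarized at 58°.
I₂ = I₁ cos²(118° − 58°) = 0.5 I₀ · cos²(60°) = 0.125 I₀.
That is 12.5% of the incident intensity.

≈ 12.5%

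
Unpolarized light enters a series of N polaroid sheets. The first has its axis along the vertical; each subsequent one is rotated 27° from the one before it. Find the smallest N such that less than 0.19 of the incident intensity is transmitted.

First polarizer halves the unpolarized light: factor 1/2.
Each further stage multiplies by cos²(27°) = 0.7939.
After N polarizers: T = 0.5·0.7939^(N−1). Require T < 0.19 ⇒ N−1 > ln(0.19/0.5)/ln(0.7939) = 4.19, so N−1 ≥ 5 and N = 6.
Check: N=6 gives T = 0.1577 < 0.19; N=5 gives T = 0.1986.

N = 6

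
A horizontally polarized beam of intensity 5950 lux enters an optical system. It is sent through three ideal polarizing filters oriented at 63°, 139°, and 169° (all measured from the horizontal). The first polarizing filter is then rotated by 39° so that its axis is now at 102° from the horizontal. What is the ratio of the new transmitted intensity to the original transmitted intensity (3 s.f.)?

I_new/I_old ≈ 2.29

Before rotation:
I₁ = I₀ cos²(63° − 0°) = I₀ cos²(63°) = 0.2061 I₀.
I₂ = I₁ cos²(139° − 63°) = 0.2061 I₀ · cos²(76°) = 0.01206 I₀.
I₃ = I₂ cos²(169° − 139°) = 0.01206 I₀ · cos²(30°) = 0.009047 I₀.
After rotation:
I₁ = I₀ cos²(102° − 0°) = I₀ cos²(78°) = 0.04323 I₀.
I₂ = I₁ cos²(139° − 102°) = 0.04323 I₀ · cos²(37°) = 0.02757 I₀.
I₃ = I₂ cos²(169° − 139°) = 0.02757 I₀ · cos²(30°) = 0.02068 I₀.
Ratio = 0.02068 / 0.009047 = 2.286.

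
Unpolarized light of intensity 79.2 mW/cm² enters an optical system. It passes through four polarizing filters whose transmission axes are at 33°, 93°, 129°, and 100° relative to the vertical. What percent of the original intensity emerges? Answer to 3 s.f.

≈ 6.26%

Unpolarized light through the first polarizer → I₁ = 79.2 mW/cm²/2 = 39.6 mW/cm², polarized at 33°.
I₂ = I₁ · cos²(60°) = 39.6 · 0.25 = 9.9 mW/cm².
I₃ = I₂ · cos²(36°) = 9.9 · 0.6545 = 6.48 mW/cm².
I₄ = I₃ · cos²(29°) = 6.48 · 0.765 = 4.957 mW/cm².
That is 6.258% of the incident intensity.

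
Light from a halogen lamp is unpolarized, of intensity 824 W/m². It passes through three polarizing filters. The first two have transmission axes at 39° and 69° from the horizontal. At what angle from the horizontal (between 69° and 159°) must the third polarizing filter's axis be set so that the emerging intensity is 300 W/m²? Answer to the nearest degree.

θ ≈ 79°

Unpolarized light through the first polarizer → I₁ = ½ I₀, now polarized at 39°.
I₂ = I₁ cos²(69° − 39°) = 0.5 I₀ · cos²(30°) = 0.375 I₀.
Target fraction: 300 / 824 W/m² = 0.3641 of I₀.
Need I₃/I₀ = 0.3641, so cos²(θ − 69°) = 0.3641 / 0.375 = 0.9709.
θ − 69° = arccos(√0.9709) = 9.8°, giving θ ≈ 69 + 9.8 = 78.8°.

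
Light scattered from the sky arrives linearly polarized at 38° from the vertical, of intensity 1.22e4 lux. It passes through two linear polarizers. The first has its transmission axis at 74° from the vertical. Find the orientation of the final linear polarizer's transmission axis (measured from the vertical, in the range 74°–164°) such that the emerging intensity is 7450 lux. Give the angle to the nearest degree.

I₁ = I₀ cos²(74° − 38°) = I₀ cos²(36°) = 0.6545 I₀.
Target fraction: 7450 / 1.22e4 lux = 0.6107 of I₀.
Need I₂/I₀ = 0.6107, so cos²(θ − 74°) = 0.6107 / 0.6545 = 0.933.
θ − 74° = arccos(√0.933) = 15.0°, giving θ ≈ 74 + 15.0 = 89.0°.

θ ≈ 89°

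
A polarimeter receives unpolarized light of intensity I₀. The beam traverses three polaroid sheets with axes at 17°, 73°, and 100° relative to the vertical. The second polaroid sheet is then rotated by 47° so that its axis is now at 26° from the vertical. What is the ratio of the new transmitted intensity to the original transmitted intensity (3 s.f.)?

Before rotation:
Unpolarized light through the first polarizer → I₁ = ½ I₀, now polarized at 17°.
I₂ = I₁ cos²(73° − 17°) = 0.5 I₀ · cos²(56°) = 0.1563 I₀.
I₃ = I₂ cos²(100° − 73°) = 0.1563 I₀ · cos²(27°) = 0.1241 I₀.
After rotation:
Unpolarized light through the first polarizer → I₁ = ½ I₀, now polarized at 17°.
I₂ = I₁ cos²(26° − 17°) = 0.5 I₀ · cos²(9°) = 0.4878 I₀.
I₃ = I₂ cos²(100° − 26°) = 0.4878 I₀ · cos²(74°) = 0.03706 I₀.
Ratio = 0.03706 / 0.1241 = 0.2986.

I_new/I_old ≈ 0.299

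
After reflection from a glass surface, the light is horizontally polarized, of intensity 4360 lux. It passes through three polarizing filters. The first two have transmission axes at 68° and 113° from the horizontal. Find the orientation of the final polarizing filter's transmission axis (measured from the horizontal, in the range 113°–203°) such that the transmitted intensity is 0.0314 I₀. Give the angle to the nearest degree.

θ ≈ 161°

I₁ = I₀ cos²(68° − 0°) = I₀ cos²(68°) = 0.1403 I₀.
I₂ = I₁ cos²(113° − 68°) = 0.1403 I₀ · cos²(45°) = 0.07017 I₀.
Need I₃/I₀ = 0.0314, so cos²(θ − 113°) = 0.0314 / 0.07017 = 0.4475.
θ − 113° = arccos(√0.4475) = 48.0°, giving θ ≈ 113 + 48.0 = 161.0°.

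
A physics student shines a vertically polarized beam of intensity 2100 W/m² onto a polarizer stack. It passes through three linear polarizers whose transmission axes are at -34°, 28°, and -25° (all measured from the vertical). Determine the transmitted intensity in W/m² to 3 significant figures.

I ≈ 115 W/m²

I₁ = 2100 W/m² · cos²(34°) = 1443 W/m².
I₂ = I₁ · cos²(62°) = 1443 · 0.2204 = 318.1 W/m².
I₃ = I₂ · cos²(53°) = 318.1 · 0.3622 = 115.2 W/m².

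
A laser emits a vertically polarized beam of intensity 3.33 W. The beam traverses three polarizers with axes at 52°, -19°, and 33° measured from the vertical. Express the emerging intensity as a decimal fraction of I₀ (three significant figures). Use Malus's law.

I/I₀ ≈ 0.0152

By Malus's law, I₁ = 3.33 W · cos²(52°) = 1.262 W.
I₂ = I₁ · cos²(71°) = 1.262 · 0.106 = 0.1338 W.
I₃ = I₂ · cos²(52°) = 0.1338 · 0.379 = 0.05071 W.
Transmitted fraction = 0.01523.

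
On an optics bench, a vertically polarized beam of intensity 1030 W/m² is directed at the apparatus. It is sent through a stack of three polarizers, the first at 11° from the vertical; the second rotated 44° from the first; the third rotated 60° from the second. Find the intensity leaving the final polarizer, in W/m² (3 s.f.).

I ≈ 128 W/m²

I₁ = 1030 W/m² · cos²(11°) = 992.5 W/m².
I₂ = I₁ · cos²(44°) = 992.5 · 0.5174 = 513.6 W/m².
I₃ = I₂ · cos²(60°) = 513.6 · 0.25 = 128.4 W/m².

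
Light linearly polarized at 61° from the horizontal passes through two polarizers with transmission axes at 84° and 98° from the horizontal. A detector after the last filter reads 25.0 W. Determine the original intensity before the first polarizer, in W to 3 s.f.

By Malus's law, I₁ = I₀ cos²(84° − 61°) = I₀ cos²(23°) = 0.8473 I₀.
I₂ = I₁ cos²(98° − 84°) = 0.8473 I₀ · cos²(14°) = 0.7977 I₀.
So 25.0 W = 0.7977 I₀, giving I₀ = 25.0/0.7977 = 31.34 W.

I₀ ≈ 31.3 W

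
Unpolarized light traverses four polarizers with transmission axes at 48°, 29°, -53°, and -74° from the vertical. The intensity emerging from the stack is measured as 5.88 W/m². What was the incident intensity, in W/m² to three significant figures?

I₀ ≈ 779 W/m²

Unpolarized light through the first polarizer → I₁ = ½ I₀, now polarized at 48°.
I₂ = I₁ cos²(29° − 48°) = 0.5 I₀ · cos²(19°) = 0.447 I₀.
I₃ = I₂ cos²(-53° − 29°) = 0.447 I₀ · cos²(82°) = 0.008658 I₀.
I₄ = I₃ cos²(-74° + 53°) = 0.008658 I₀ · cos²(21°) = 0.007546 I₀.
So 5.88 W/m² = 0.007546 I₀, giving I₀ = 5.88/0.007546 = 779.2 W/m².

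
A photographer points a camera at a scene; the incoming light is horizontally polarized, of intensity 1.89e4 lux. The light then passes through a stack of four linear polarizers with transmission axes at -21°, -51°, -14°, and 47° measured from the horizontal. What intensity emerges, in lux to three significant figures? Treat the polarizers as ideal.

By Malus's law, I₁ = 1.89e4 lux · cos²(21°) = 1.647e+04 lux.
I₂ = I₁ · cos²(30°) = 1.647e+04 · 0.75 = 1.235e+04 lux.
I₃ = I₂ · cos²(37°) = 1.235e+04 · 0.6378 = 7880 lux.
I₄ = I₃ · cos²(61°) = 7880 · 0.235 = 1852 lux.

I ≈ 1850 lux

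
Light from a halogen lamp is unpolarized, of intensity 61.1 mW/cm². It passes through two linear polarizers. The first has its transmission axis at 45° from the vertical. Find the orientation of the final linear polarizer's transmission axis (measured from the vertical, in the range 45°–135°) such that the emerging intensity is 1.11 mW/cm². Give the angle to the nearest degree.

θ ≈ 124°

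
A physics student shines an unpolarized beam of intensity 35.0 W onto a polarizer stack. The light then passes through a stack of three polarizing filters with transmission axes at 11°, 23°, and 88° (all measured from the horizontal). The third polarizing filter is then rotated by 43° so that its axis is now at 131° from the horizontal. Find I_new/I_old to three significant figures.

Before rotation:
Unpolarized light through the first polarizer → I₁ = ½ I₀, now polarized at 11°.
I₂ = I₁ cos²(23° − 11°) = 0.5 I₀ · cos²(12°) = 0.4784 I₀.
I₃ = I₂ cos²(88° − 23°) = 0.4784 I₀ · cos²(65°) = 0.08544 I₀.
After rotation:
Unpolarized light through the first polarizer → I₁ = ½ I₀, now polarized at 11°.
I₂ = I₁ cos²(23° − 11°) = 0.5 I₀ · cos²(12°) = 0.4784 I₀.
Angle between axes 2 and 3: 72°. I₃ = 0.4784 I₀ · cos²(72°) = 0.04568 I₀.
Ratio = 0.04568 / 0.08544 = 0.5346.

I_new/I_old ≈ 0.535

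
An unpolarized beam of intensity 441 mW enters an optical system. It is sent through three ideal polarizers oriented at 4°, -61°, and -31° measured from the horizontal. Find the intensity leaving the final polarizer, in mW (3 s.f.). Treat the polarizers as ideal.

Unpolarized light through the first polarizer → I₁ = 441 mW/2 = 220.5 mW, polarized at 4°.
I₂ = I₁ · cos²(65°) = 220.5 · 0.1786 = 39.38 mW.
I₃ = I₂ · cos²(30°) = 39.38 · 0.75 = 29.54 mW.

I ≈ 29.5 mW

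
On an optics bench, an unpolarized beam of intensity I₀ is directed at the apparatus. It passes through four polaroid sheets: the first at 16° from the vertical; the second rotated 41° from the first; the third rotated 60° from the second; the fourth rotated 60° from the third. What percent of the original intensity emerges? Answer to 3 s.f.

≈ 1.78%

Unpolarized light through the first polarizer → I₁ = ½ I₀, now polarized at 16°.
I₂ = I₁ cos²(41°) = 0.5 · 0.5696 I₀ = 0.2848 I₀.
I₃ = I₂ cos²(60°) = 0.2848 · 0.25 I₀ = 0.0712 I₀.
I₄ = I₃ cos²(60°) = 0.0712 · 0.25 I₀ = 0.0178 I₀.
That is 1.78% of the incident intensity.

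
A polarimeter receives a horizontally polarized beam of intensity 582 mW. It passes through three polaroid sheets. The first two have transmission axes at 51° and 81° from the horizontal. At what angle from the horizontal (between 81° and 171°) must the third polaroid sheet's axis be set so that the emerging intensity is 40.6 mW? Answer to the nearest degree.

θ ≈ 142°

By Malus's law, I₁ = I₀ cos²(51° − 0°) = I₀ cos²(51°) = 0.396 I₀.
I₂ = I₁ cos²(81° − 51°) = 0.396 I₀ · cos²(30°) = 0.297 I₀.
Target fraction: 40.6 / 582 mW = 0.06976 of I₀.
Need I₃/I₀ = 0.06976, so cos²(θ − 81°) = 0.06976 / 0.297 = 0.2349.
θ − 81° = arccos(√0.2349) = 61.0°, giving θ ≈ 81 + 61.0 = 142.0°.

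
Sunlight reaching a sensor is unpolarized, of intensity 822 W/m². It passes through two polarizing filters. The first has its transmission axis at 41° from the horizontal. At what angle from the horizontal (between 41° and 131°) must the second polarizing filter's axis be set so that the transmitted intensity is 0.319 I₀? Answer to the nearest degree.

Unpolarized light through the first polarizer → I₁ = ½ I₀, now polarized at 41°.
Need I₂/I₀ = 0.319, so cos²(θ − 41°) = 0.319 / 0.5 = 0.638.
θ − 41° = arccos(√0.638) = 37.0°, giving θ ≈ 41 + 37.0 = 78.0°.

θ ≈ 78°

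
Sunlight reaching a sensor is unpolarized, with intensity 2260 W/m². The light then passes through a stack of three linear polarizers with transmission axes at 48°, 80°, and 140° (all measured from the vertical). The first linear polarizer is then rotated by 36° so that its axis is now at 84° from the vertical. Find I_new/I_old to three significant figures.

I_new/I_old ≈ 1.38

Before rotation:
Unpolarized light through the first polarizer → I₁ = ½ I₀, now polarized at 48°.
I₂ = I₁ cos²(80° − 48°) = 0.5 I₀ · cos²(32°) = 0.3596 I₀.
I₃ = I₂ cos²(140° − 80°) = 0.3596 I₀ · cos²(60°) = 0.0899 I₀.
After rotation:
Unpolarized light through the first polarizer → I₁ = ½ I₀, now polarized at 84°.
I₂ = I₁ cos²(80° − 84°) = 0.5 I₀ · cos²(4°) = 0.4976 I₀.
I₃ = I₂ cos²(140° − 80°) = 0.4976 I₀ · cos²(60°) = 0.1244 I₀.
Ratio = 0.1244 / 0.0899 = 1.384.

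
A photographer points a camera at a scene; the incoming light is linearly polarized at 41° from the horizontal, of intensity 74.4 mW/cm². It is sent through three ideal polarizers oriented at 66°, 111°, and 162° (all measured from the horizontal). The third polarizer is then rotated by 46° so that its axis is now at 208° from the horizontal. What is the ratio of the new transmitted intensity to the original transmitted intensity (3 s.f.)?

I_new/I_old ≈ 0.0375

Before rotation:
I₁ = I₀ cos²(66° − 41°) = I₀ cos²(25°) = 0.8214 I₀.
I₂ = I₁ cos²(111° − 66°) = 0.8214 I₀ · cos²(45°) = 0.4107 I₀.
I₃ = I₂ cos²(162° − 111°) = 0.4107 I₀ · cos²(51°) = 0.1627 I₀.
After rotation:
I₁ = I₀ cos²(66° − 41°) = I₀ cos²(25°) = 0.8214 I₀.
I₂ = I₁ cos²(111° − 66°) = 0.8214 I₀ · cos²(45°) = 0.4107 I₀.
Angle between axes 2 and 3: 83°. I₃ = 0.4107 I₀ · cos²(83°) = 0.0061 I₀.
Ratio = 0.0061 / 0.1627 = 0.0375.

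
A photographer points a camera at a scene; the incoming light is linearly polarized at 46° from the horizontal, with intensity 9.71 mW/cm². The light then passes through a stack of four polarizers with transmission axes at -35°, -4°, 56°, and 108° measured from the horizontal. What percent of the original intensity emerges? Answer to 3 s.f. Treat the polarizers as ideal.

≈ 0.170%

By Malus's law, I₁ = 9.71 mW/cm² · cos²(81°) = 0.2376 mW/cm².
I₂ = I₁ · cos²(31°) = 0.2376 · 0.7347 = 0.1746 mW/cm².
I₃ = I₂ · cos²(60°) = 0.1746 · 0.25 = 0.04365 mW/cm².
I₄ = I₃ · cos²(52°) = 0.04365 · 0.379 = 0.01654 mW/cm².
That is 0.1704% of the incident intensity.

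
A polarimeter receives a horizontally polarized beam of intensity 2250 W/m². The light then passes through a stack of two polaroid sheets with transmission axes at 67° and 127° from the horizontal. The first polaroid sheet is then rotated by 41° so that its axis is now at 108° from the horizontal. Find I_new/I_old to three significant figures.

I_new/I_old ≈ 2.24

Before rotation:
I₁ = I₀ cos²(67° − 0°) = I₀ cos²(67°) = 0.1527 I₀.
I₂ = I₁ cos²(127° − 67°) = 0.1527 I₀ · cos²(60°) = 0.03817 I₀.
After rotation:
I₁ = I₀ cos²(108° − 0°) = I₀ cos²(72°) = 0.09549 I₀.
I₂ = I₁ cos²(127° − 108°) = 0.09549 I₀ · cos²(19°) = 0.08537 I₀.
Ratio = 0.08537 / 0.03817 = 2.237.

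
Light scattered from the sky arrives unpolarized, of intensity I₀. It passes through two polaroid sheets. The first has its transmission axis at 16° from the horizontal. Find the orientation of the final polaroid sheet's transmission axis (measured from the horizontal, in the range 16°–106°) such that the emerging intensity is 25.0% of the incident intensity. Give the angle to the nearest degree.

θ ≈ 61°

Unpolarized light through the first polarizer → I₁ = ½ I₀, now polarized at 16°.
Need I₂/I₀ = 0.25, so cos²(θ − 16°) = 0.25 / 0.5 = 0.5.
θ − 16° = arccos(√0.5) = 45.0°, giving θ ≈ 16 + 45.0 = 61.0°.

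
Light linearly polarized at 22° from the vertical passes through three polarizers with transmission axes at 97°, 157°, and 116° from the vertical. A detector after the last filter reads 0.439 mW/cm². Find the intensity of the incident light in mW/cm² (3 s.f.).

I₀ ≈ 46.0 mW/cm²

I₁ = I₀ cos²(97° − 22°) = I₀ cos²(75°) = 0.06699 I₀.
I₂ = I₁ cos²(157° − 97°) = 0.06699 I₀ · cos²(60°) = 0.01675 I₀.
I₃ = I₂ cos²(116° − 157°) = 0.01675 I₀ · cos²(41°) = 0.009539 I₀.
So 0.439 mW/cm² = 0.009539 I₀, giving I₀ = 0.439/0.009539 = 46.02 mW/cm².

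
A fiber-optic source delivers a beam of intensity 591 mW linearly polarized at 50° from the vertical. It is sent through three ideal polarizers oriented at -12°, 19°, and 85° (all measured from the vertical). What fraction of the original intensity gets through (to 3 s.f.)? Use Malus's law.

I/I₀ ≈ 0.0268

By Malus's law, I₁ = 591 mW · cos²(62°) = 130.3 mW.
I₂ = I₁ · cos²(31°) = 130.3 · 0.7347 = 95.71 mW.
I₃ = I₂ · cos²(66°) = 95.71 · 0.1654 = 15.83 mW.
Transmitted fraction = 0.02679.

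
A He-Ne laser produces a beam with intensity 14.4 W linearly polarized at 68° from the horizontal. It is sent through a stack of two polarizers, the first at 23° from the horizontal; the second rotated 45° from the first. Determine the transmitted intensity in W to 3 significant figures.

I₁ = 14.4 W · cos²(45°) = 7.2 W.
I₂ = I₁ · cos²(45°) = 7.2 · 0.5 = 3.6 W.

I ≈ 3.60 W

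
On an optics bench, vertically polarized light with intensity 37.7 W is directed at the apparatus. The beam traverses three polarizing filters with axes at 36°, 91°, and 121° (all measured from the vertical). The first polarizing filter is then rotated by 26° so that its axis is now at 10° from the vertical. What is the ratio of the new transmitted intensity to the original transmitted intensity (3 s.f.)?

Before rotation:
By Malus's law, I₁ = I₀ cos²(36° − 0°) = I₀ cos²(36°) = 0.6545 I₀.
I₂ = I₁ cos²(91° − 36°) = 0.6545 I₀ · cos²(55°) = 0.2153 I₀.
I₃ = I₂ cos²(121° − 91°) = 0.2153 I₀ · cos²(30°) = 0.1615 I₀.
After rotation:
I₁ = I₀ cos²(10° − 0°) = I₀ cos²(10°) = 0.9698 I₀.
I₂ = I₁ cos²(91° − 10°) = 0.9698 I₀ · cos²(81°) = 0.02373 I₀.
I₃ = I₂ cos²(121° − 91°) = 0.02373 I₀ · cos²(30°) = 0.0178 I₀.
Ratio = 0.0178 / 0.1615 = 0.1102.

I_new/I_old ≈ 0.110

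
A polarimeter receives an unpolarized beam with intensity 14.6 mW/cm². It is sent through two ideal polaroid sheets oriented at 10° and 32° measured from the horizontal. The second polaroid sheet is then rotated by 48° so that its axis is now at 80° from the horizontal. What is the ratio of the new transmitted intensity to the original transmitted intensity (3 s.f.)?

Before rotation:
Unpolarized light through the first polarizer → I₁ = ½ I₀, now polarized at 10°.
I₂ = I₁ cos²(32° − 10°) = 0.5 I₀ · cos²(22°) = 0.4298 I₀.
After rotation:
Unpolarized light through the first polarizer → I₁ = ½ I₀, now polarized at 10°.
I₂ = I₁ cos²(80° − 10°) = 0.5 I₀ · cos²(70°) = 0.05849 I₀.
Ratio = 0.05849 / 0.4298 = 0.1361.

I_new/I_old ≈ 0.136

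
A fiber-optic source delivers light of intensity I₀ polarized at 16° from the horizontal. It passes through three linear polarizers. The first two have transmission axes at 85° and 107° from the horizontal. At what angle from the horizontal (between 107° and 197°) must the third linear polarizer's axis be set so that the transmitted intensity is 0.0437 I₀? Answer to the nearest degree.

I₁ = I₀ cos²(85° − 16°) = I₀ cos²(69°) = 0.1284 I₀.
I₂ = I₁ cos²(107° − 85°) = 0.1284 I₀ · cos²(22°) = 0.1104 I₀.
Need I₃/I₀ = 0.0437, so cos²(θ − 107°) = 0.0437 / 0.1104 = 0.3958.
θ − 107° = arccos(√0.3958) = 51.0°, giving θ ≈ 107 + 51.0 = 158.0°.

θ ≈ 158°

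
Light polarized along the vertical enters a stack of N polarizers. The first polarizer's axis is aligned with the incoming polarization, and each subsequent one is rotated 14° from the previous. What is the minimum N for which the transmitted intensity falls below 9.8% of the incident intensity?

First polarizer is aligned with the polarization: full transmission.
Each further stage multiplies by cos²(14°) = 0.9415.
After N polarizers: T = 0.9415^(N−1). Require T < 0.098 ⇒ N−1 > ln(0.098)/ln(0.9415) = 38.51, so N−1 ≥ 39 and N = 40.
Check: N=40 gives T = 0.09517 < 0.098; N=39 gives T = 0.1011.

N = 40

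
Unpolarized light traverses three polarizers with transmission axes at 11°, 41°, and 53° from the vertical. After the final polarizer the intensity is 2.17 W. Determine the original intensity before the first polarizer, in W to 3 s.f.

I₀ ≈ 6.05 W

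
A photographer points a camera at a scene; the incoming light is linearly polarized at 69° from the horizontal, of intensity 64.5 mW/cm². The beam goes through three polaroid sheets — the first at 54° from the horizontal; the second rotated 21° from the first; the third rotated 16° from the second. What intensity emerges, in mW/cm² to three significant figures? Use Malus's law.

By Malus's law, I₁ = 64.5 mW/cm² · cos²(15°) = 60.18 mW/cm².
I₂ = I₁ · cos²(21°) = 60.18 · 0.8716 = 52.45 mW/cm².
I₃ = I₂ · cos²(16°) = 52.45 · 0.924 = 48.47 mW/cm².

I ≈ 48.5 mW/cm²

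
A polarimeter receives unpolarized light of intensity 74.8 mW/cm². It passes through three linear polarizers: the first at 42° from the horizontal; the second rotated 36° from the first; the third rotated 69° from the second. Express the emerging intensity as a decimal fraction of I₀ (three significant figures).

I/I₀ ≈ 0.0420

Unpolarized light through the first polarizer → I₁ = 74.8 mW/cm²/2 = 37.4 mW/cm², polarized at 42°.
I₂ = I₁ · cos²(36°) = 37.4 · 0.6545 = 24.48 mW/cm².
I₃ = I₂ · cos²(69°) = 24.48 · 0.1284 = 3.144 mW/cm².
Transmitted fraction = 0.04203.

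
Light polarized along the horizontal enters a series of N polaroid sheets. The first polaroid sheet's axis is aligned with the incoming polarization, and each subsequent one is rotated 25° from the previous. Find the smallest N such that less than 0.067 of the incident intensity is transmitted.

First polarizer is aligned with the polarization: full transmission.
Each further stage multiplies by cos²(25°) = 0.8214.
After N polarizers: T = 0.8214^(N−1). Require T < 0.067 ⇒ N−1 > ln(0.067)/ln(0.8214) = 13.74, so N−1 ≥ 14 and N = 15.
Check: N=15 gives T = 0.06364 < 0.067; N=14 gives T = 0.07748.

N = 15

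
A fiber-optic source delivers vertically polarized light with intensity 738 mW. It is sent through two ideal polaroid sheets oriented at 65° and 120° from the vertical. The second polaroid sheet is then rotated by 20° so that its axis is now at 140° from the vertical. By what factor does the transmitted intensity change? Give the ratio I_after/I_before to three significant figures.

I_new/I_old ≈ 0.204

Before rotation:
By Malus's law, I₁ = I₀ cos²(65° − 0°) = I₀ cos²(65°) = 0.1786 I₀.
I₂ = I₁ cos²(120° − 65°) = 0.1786 I₀ · cos²(55°) = 0.05876 I₀.
After rotation:
I₁ = I₀ cos²(65° − 0°) = I₀ cos²(65°) = 0.1786 I₀.
I₂ = I₁ cos²(140° − 65°) = 0.1786 I₀ · cos²(75°) = 0.01196 I₀.
Ratio = 0.01196 / 0.05876 = 0.2036.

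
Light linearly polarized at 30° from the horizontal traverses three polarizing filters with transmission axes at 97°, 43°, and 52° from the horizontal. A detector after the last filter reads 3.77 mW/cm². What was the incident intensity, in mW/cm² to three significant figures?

I₀ ≈ 73.3 mW/cm²

I₁ = I₀ cos²(97° − 30°) = I₀ cos²(67°) = 0.1527 I₀.
I₂ = I₁ cos²(43° − 97°) = 0.1527 I₀ · cos²(54°) = 0.05275 I₀.
I₃ = I₂ cos²(52° − 43°) = 0.05275 I₀ · cos²(9°) = 0.05146 I₀.
So 3.77 mW/cm² = 0.05146 I₀, giving I₀ = 3.77/0.05146 = 73.27 mW/cm².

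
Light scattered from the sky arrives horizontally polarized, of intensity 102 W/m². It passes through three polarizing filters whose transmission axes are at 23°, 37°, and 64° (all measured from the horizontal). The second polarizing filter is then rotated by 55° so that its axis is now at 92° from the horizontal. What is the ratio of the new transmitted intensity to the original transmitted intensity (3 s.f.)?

I_new/I_old ≈ 0.134

Before rotation:
By Malus's law, I₁ = I₀ cos²(23° − 0°) = I₀ cos²(23°) = 0.8473 I₀.
I₂ = I₁ cos²(37° − 23°) = 0.8473 I₀ · cos²(14°) = 0.7977 I₀.
I₃ = I₂ cos²(64° − 37°) = 0.7977 I₀ · cos²(27°) = 0.6333 I₀.
After rotation:
I₁ = I₀ cos²(23° − 0°) = I₀ cos²(23°) = 0.8473 I₀.
I₂ = I₁ cos²(92° − 23°) = 0.8473 I₀ · cos²(69°) = 0.1088 I₀.
I₃ = I₂ cos²(64° − 92°) = 0.1088 I₀ · cos²(28°) = 0.08484 I₀.
Ratio = 0.08484 / 0.6333 = 0.134.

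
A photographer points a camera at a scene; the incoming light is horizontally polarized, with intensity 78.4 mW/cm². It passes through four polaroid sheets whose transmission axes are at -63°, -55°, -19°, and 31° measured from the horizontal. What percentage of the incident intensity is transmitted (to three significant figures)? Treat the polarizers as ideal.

I₁ = 78.4 mW/cm² · cos²(63°) = 16.16 mW/cm².
I₂ = I₁ · cos²(8°) = 16.16 · 0.9806 = 15.85 mW/cm².
I₃ = I₂ · cos²(36°) = 15.85 · 0.6545 = 10.37 mW/cm².
I₄ = I₃ · cos²(50°) = 10.37 · 0.4132 = 4.285 mW/cm².
That is 5.466% of the incident intensity.

≈ 5.47%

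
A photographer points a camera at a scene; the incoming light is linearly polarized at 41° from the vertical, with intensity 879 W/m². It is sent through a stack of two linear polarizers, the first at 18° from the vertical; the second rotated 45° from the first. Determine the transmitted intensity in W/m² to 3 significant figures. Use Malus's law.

By Malus's law, I₁ = 879 W/m² · cos²(23°) = 744.8 W/m².
I₂ = I₁ · cos²(45°) = 744.8 · 0.5 = 372.4 W/m².

I ≈ 372 W/m²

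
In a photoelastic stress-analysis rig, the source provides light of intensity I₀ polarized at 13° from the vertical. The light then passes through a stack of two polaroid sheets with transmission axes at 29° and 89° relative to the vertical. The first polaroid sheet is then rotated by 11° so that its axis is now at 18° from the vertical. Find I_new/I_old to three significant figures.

I_new/I_old ≈ 0.455

Before rotation:
By Malus's law, I₁ = I₀ cos²(29° − 13°) = I₀ cos²(16°) = 0.924 I₀.
I₂ = I₁ cos²(89° − 29°) = 0.924 I₀ · cos²(60°) = 0.231 I₀.
After rotation:
I₁ = I₀ cos²(18° − 13°) = I₀ cos²(5°) = 0.9924 I₀.
I₂ = I₁ cos²(89° − 18°) = 0.9924 I₀ · cos²(71°) = 0.1052 I₀.
Ratio = 0.1052 / 0.231 = 0.4554.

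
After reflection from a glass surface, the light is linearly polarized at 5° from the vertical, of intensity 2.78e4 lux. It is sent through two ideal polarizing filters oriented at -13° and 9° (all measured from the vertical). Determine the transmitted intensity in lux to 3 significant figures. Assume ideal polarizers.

I ≈ 2.16e4 lux

I₁ = 2.78e4 lux · cos²(18°) = 2.515e+04 lux.
I₂ = I₁ · cos²(22°) = 2.515e+04 · 0.8597 = 2.162e+04 lux.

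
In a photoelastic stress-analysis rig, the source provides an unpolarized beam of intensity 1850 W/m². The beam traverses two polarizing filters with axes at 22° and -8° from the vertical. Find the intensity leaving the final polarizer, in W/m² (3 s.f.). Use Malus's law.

Unpolarized light through the first polarizer → I₁ = 1850 W/m²/2 = 925 W/m², polarized at 22°.
I₂ = I₁ · cos²(30°) = 925 · 0.75 = 693.8 W/m².

I ≈ 694 W/m²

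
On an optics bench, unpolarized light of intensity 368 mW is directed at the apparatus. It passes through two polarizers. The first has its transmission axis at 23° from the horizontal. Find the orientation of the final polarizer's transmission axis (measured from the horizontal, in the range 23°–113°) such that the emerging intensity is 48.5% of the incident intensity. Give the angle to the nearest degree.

Unpolarized light through the first polarizer → I₁ = ½ I₀, now polarized at 23°.
Need I₂/I₀ = 0.485, so cos²(θ − 23°) = 0.485 / 0.5 = 0.97.
θ − 23° = arccos(√0.97) = 10.0°, giving θ ≈ 23 + 10.0 = 33.0°.

θ ≈ 33°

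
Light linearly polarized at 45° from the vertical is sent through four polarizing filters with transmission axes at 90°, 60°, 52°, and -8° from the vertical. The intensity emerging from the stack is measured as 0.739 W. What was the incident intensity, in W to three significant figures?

I₁ = I₀ cos²(90° − 45°) = I₀ cos²(45°) = 0.5 I₀.
I₂ = I₁ cos²(60° − 90°) = 0.5 I₀ · cos²(30°) = 0.375 I₀.
I₃ = I₂ cos²(52° − 60°) = 0.375 I₀ · cos²(8°) = 0.3677 I₀.
I₄ = I₃ cos²(-8° − 52°) = 0.3677 I₀ · cos²(60°) = 0.09193 I₀.
So 0.739 W = 0.09193 I₀, giving I₀ = 0.739/0.09193 = 8.038 W.

I₀ ≈ 8.04 W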